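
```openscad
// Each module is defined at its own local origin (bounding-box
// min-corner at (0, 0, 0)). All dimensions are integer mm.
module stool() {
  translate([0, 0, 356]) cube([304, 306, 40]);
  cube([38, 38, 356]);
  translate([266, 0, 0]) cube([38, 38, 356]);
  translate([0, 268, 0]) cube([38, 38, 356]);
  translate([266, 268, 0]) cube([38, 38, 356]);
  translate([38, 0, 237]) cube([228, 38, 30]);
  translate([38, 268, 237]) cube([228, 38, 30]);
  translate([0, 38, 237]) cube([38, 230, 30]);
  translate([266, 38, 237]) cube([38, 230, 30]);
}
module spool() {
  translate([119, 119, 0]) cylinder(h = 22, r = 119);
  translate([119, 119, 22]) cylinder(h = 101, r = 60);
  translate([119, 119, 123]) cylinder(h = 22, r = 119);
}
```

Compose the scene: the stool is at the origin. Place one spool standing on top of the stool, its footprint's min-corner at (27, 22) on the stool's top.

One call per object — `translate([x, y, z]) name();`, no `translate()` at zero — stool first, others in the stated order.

stool();
translate([27, 22, 396]) spool();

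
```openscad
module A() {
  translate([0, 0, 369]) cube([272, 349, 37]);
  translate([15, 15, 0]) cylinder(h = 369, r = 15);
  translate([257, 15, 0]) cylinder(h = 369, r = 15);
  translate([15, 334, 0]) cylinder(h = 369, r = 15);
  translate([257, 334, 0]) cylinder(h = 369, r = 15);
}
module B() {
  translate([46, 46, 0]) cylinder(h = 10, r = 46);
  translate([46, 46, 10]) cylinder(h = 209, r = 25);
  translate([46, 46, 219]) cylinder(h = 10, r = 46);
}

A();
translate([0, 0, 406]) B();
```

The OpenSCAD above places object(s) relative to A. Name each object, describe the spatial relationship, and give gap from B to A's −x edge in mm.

A is a stool. B is a spool. The spool is on top of the stool. The gap from the spool to the stool's −x edge is 0 mm.

The spool's min-x is at 0; the stool's min-x is 0; gap = 0 mm.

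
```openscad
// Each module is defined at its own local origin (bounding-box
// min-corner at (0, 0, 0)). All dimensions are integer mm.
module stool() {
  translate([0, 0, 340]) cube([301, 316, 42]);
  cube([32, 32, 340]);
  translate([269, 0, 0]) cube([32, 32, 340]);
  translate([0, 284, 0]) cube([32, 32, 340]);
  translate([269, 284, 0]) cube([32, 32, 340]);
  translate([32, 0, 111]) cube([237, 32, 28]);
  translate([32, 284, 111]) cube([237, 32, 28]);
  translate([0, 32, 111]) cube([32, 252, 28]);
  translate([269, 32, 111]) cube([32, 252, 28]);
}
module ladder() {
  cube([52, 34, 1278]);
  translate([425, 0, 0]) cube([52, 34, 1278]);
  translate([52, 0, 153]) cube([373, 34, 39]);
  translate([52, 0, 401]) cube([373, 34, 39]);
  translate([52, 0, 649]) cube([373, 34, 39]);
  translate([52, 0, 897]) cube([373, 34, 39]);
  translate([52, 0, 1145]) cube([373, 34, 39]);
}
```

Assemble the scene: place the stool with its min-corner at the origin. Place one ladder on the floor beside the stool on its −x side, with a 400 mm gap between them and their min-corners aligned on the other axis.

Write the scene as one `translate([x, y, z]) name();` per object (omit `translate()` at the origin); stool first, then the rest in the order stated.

stool();
translate([-877, 0, 0]) ladder();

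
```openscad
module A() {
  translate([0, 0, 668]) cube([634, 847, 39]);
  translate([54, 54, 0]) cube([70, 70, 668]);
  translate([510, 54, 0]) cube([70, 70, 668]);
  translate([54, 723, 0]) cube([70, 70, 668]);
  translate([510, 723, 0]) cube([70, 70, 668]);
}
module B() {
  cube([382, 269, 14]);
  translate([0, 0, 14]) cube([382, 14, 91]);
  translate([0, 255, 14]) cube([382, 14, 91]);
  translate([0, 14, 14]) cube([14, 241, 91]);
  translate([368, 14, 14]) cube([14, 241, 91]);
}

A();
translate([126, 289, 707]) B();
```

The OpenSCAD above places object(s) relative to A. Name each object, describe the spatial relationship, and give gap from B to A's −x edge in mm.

The open box's min-x is at 126; the table's min-x is 0; gap = 126 mm.

A is a table. B is an open box. The open box is on top of the table, centred. The gap from the open box to the table's −x edge is 126 mm.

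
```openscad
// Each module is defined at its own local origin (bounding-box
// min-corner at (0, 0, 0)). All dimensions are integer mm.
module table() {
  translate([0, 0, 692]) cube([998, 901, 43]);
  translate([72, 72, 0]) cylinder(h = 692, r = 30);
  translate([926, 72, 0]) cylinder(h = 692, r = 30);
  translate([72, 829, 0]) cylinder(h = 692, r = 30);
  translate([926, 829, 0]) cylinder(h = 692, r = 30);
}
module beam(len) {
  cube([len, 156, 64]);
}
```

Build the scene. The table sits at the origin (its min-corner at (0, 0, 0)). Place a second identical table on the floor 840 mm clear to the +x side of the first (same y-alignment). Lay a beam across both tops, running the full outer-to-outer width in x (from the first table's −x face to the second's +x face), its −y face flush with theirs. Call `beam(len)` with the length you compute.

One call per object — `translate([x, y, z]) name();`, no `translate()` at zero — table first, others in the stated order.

table();
translate([1838, 0, 0]) table();
translate([0, 0, 735]) beam(2836);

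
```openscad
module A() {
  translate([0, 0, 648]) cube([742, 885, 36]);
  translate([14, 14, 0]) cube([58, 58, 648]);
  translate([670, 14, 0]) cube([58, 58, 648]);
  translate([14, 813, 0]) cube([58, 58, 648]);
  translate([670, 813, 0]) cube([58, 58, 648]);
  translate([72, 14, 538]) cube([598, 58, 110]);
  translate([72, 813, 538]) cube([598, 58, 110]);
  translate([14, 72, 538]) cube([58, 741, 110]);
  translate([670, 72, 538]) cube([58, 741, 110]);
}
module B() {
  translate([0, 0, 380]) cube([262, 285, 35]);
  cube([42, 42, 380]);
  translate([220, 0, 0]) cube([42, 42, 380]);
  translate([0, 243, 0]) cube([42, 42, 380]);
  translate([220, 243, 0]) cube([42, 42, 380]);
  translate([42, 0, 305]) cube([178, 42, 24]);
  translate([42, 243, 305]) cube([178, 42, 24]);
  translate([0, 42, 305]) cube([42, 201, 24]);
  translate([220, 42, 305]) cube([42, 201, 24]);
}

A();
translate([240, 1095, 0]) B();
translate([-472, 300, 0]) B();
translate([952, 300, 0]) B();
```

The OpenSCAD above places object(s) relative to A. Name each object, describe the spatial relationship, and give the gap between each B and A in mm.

Each stool's nearest face is 210 mm from the table's bounding box.

A is a table. B is a stool. Three stools sit around the table at the +y, −x, +x sides. The gap between each stool and the table is 210 mm.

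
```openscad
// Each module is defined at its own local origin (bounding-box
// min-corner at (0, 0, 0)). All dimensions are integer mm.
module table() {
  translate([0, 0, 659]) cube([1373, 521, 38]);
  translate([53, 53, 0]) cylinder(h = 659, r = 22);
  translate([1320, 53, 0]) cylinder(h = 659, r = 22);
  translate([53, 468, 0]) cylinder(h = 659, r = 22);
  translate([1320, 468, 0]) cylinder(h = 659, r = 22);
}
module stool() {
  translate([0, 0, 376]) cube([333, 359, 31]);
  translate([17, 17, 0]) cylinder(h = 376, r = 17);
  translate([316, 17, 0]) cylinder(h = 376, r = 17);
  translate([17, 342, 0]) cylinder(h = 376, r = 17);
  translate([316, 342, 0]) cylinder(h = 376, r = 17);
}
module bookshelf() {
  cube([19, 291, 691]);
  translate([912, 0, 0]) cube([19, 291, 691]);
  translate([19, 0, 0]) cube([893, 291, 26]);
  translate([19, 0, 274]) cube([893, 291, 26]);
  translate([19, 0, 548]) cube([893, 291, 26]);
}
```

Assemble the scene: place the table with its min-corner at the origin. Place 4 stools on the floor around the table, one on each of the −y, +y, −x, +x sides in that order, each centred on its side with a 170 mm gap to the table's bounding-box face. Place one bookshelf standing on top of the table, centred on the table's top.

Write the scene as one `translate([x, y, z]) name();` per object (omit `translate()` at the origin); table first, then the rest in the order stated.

table();
translate([520, -529, 0]) stool();
translate([520, 691, 0]) stool();
translate([-503, 81, 0]) stool();
translate([1543, 81, 0]) stool();
translate([221, 115, 697]) bookshelf();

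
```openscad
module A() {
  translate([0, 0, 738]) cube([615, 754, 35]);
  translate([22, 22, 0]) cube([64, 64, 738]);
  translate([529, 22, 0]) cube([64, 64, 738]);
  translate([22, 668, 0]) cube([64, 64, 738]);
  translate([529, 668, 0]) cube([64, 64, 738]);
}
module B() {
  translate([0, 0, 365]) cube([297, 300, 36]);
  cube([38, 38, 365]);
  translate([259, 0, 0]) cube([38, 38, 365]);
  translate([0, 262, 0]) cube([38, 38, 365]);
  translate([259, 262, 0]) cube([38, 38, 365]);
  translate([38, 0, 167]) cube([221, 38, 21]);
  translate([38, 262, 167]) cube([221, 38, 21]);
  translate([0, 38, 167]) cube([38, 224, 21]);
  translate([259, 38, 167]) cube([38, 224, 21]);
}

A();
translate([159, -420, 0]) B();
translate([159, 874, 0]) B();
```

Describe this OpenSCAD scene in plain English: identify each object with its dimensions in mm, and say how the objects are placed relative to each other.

A is a table with a 615×754 mm rectangular top, 35 mm thick, top surface at z = 773 mm, supported by four 64×64 mm square legs, each inset 22 mm from the nearest pair of top edges, running from the floor.

B is a simple wooden stool: a rectangular seat 297 mm (x) by 300 mm (y), 36 mm thick, top face at z = 401 mm, on four square legs, each 38×38 mm in cross-section. The legs rest on z = 0, each flush with a corner of the seat. Four stretchers, 38 mm wide and 21 mm tall, connect adjacent legs with their undersides at z = 167 mm, each running between the inner faces of the legs it joins and aligned with the legs' outer faces on the other axis.

Two stools sit around the table at the −y, +y sides.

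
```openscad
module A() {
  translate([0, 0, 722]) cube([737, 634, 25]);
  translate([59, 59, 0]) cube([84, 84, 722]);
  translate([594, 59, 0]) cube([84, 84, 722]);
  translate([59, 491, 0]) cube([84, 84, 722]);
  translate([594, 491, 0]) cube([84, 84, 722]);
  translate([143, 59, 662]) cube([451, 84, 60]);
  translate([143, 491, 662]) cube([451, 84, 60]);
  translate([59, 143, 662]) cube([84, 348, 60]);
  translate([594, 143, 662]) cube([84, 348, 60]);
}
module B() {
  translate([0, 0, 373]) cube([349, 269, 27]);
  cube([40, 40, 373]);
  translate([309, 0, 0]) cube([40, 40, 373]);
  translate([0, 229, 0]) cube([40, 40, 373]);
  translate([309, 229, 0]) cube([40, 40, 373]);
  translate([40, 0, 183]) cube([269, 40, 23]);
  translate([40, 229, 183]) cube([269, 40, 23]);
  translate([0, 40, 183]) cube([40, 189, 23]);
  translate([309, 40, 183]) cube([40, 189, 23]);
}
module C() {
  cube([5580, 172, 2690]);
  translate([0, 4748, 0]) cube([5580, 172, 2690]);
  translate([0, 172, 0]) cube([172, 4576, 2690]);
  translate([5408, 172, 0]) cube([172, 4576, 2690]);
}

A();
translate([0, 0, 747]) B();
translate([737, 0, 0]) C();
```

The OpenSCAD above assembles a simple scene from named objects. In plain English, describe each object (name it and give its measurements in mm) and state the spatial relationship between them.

A is a table with a 737×634 mm rectangular top, 25 mm thick, top surface at z = 747 mm, supported by four 84×84 mm square legs, each inset 59 mm from the nearest pair of top edges, running from the floor. Four apron rails, 84 mm thick and 60 mm tall, run between adjacent legs with their top edges flush with the underside of the top and their outer faces flush with the legs' outer faces.

B is a four-legged stool. The seat is a 349×269×27 mm slab whose top surface is at z = 400 mm; four square legs, each 40×40 mm in cross-section, run from the floor (z = 0) to the underside of the seat, each flush with a corner of the seat. Four stretchers, 40 mm wide and 23 mm tall, connect adjacent legs with their undersides at z = 183 mm, each running between the inner faces of the legs it joins and aligned with the legs' outer faces on the other axis.

C is a box-shaped house frame (walls only): outside footprint 5580×4920 mm, wall height 2690 mm, wall thickness 172 mm. The two y-facing walls run the full x-width; the two x-facing walls fit between the inner faces of the y-facing walls.

The stool is on top of the table. The house frame is against the table's +x side, with their −y faces flush.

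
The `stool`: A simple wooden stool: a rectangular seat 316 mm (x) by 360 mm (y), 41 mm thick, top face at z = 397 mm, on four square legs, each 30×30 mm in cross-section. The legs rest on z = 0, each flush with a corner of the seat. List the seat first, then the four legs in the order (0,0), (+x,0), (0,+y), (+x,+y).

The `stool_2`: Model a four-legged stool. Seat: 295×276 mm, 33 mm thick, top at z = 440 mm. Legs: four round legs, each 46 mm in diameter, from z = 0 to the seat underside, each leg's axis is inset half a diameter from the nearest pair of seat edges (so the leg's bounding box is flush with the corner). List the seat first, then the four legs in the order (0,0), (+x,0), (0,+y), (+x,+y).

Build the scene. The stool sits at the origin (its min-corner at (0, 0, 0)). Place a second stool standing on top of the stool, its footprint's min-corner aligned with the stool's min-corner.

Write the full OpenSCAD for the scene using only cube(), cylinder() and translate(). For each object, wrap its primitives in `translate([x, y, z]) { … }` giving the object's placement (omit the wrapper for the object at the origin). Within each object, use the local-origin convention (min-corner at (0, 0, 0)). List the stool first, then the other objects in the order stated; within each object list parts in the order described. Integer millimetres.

translate([0, 0, 356]) cube([316, 360, 41]);
cube([30, 30, 356]);
translate([286, 0, 0]) cube([30, 30, 356]);
translate([0, 330, 0]) cube([30, 30, 356]);
translate([286, 330, 0]) cube([30, 30, 356]);
translate([0, 0, 397]) {
  translate([0, 0, 407]) cube([295, 276, 33]);
  translate([23, 23, 0]) cylinder(h = 407, r = 23);
  translate([272, 23, 0]) cylinder(h = 407, r = 23);
  translate([23, 253, 0]) cylinder(h = 407, r = 23);
  translate([272, 253, 0]) cylinder(h = 407, r = 23);
}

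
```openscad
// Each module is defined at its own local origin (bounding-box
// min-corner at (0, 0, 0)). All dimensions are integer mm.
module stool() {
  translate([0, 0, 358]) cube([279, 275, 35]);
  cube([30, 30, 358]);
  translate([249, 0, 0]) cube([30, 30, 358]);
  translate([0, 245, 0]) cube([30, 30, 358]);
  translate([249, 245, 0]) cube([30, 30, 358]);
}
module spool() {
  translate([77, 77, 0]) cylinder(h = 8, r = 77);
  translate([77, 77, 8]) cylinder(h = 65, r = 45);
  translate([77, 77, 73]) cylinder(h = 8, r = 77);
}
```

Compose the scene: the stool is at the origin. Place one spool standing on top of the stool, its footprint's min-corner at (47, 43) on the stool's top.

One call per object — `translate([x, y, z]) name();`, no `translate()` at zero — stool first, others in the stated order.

stool();
translate([47, 43, 393]) spool();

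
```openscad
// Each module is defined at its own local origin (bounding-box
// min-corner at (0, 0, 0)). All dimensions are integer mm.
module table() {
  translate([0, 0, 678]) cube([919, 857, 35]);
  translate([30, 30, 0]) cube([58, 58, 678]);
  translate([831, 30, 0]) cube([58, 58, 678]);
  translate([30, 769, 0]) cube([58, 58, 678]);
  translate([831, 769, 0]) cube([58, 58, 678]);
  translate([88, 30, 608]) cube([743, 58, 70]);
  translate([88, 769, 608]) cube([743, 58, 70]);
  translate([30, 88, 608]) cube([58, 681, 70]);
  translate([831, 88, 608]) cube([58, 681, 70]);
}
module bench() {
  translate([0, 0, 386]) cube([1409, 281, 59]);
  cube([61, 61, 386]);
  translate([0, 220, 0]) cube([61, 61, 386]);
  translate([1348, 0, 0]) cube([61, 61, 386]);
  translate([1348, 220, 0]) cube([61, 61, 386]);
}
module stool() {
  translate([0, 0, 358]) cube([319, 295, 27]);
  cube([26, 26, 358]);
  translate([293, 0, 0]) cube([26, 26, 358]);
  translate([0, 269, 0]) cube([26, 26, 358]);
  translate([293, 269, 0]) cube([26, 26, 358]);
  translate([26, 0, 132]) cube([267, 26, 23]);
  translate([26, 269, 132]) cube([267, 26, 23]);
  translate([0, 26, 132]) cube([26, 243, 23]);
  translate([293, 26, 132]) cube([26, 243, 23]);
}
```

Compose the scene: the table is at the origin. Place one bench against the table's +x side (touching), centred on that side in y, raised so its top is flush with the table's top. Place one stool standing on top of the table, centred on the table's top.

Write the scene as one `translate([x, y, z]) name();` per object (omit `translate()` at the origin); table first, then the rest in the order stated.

table();
translate([919, 288, 268]) bench();
translate([300, 281, 713]) stool();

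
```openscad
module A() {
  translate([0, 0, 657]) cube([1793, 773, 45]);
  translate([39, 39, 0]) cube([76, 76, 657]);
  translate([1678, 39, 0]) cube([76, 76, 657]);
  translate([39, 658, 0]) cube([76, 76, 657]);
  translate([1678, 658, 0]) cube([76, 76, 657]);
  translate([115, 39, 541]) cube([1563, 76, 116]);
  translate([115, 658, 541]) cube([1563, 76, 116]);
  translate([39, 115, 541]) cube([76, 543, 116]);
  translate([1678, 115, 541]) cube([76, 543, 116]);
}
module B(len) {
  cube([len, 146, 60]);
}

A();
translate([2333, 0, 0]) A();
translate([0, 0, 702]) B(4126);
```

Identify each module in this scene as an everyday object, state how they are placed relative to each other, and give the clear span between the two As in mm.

Second table starts at x = 2333; first ends at x = 1793; clear span = 2333 − 1793 = 540 mm.

A is a table. B is a beam. A beam spans the tops of two tables. The clear span between the two tables is 540 mm.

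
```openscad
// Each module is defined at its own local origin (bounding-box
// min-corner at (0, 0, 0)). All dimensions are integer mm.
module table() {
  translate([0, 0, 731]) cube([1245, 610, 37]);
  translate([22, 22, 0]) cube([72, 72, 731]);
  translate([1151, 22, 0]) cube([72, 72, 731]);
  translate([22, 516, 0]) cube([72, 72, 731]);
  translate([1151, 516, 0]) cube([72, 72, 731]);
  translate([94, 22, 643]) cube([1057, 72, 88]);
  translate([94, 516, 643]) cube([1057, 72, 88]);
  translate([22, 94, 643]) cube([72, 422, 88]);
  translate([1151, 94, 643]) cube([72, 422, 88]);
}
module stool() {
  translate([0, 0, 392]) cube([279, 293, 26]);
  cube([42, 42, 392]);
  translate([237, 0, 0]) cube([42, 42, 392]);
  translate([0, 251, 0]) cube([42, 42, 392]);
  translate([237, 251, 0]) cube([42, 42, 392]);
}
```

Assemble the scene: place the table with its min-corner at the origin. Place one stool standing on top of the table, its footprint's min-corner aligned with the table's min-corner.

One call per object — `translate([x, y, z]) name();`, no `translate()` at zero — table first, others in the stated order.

table();
translate([0, 0, 768]) stool();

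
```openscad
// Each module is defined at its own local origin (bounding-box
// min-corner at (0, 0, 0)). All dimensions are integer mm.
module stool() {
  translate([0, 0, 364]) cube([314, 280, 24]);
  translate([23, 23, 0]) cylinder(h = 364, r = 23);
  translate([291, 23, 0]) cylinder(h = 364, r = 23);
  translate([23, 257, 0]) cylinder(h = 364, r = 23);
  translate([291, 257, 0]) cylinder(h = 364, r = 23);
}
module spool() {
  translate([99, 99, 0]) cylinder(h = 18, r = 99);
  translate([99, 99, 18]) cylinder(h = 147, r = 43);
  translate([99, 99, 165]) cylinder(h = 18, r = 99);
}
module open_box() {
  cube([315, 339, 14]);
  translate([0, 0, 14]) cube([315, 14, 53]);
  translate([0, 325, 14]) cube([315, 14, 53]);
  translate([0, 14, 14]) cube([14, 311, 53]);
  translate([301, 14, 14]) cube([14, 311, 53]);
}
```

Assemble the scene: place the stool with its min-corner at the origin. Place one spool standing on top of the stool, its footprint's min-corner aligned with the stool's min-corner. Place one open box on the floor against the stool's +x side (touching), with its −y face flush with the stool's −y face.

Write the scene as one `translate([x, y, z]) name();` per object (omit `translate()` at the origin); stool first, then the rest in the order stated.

stool();
translate([0, 0, 388]) spool();
translate([314, 0, 0]) open_box();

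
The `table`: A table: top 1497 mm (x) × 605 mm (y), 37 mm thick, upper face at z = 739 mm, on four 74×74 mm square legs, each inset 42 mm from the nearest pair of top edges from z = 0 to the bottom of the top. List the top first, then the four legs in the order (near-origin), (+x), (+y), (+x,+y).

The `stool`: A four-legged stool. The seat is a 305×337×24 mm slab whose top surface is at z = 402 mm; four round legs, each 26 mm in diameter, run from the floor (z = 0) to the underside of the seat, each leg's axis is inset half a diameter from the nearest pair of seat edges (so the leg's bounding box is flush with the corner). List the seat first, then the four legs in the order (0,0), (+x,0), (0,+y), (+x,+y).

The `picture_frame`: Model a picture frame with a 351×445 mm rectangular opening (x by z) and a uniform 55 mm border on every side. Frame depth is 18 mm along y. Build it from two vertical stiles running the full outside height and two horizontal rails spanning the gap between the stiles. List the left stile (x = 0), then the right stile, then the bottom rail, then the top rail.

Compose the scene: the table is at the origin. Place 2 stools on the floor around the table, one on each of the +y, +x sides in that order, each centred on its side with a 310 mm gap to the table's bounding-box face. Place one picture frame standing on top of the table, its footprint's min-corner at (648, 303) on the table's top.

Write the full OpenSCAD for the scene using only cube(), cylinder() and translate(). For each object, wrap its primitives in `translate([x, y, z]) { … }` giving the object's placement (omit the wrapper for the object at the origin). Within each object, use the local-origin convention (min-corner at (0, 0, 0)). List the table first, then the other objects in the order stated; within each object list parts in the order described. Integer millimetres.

translate([0, 0, 702]) cube([1497, 605, 37]);
translate([42, 42, 0]) cube([74, 74, 702]);
translate([1381, 42, 0]) cube([74, 74, 702]);
translate([42, 489, 0]) cube([74, 74, 702]);
translate([1381, 489, 0]) cube([74, 74, 702]);
translate([596, 915, 0]) {
  translate([0, 0, 378]) cube([305, 337, 24]);
  translate([13, 13, 0]) cylinder(h = 378, r = 13);
  translate([292, 13, 0]) cylinder(h = 378, r = 13);
  translate([13, 324, 0]) cylinder(h = 378, r = 13);
  translate([292, 324, 0]) cylinder(h = 378, r = 13);
}
translate([1807, 134, 0]) {
  translate([0, 0, 378]) cube([305, 337, 24]);
  translate([13, 13, 0]) cylinder(h = 378, r = 13);
  translate([292, 13, 0]) cylinder(h = 378, r = 13);
  translate([13, 324, 0]) cylinder(h = 378, r = 13);
  translate([292, 324, 0]) cylinder(h = 378, r = 13);
}
translate([648, 303, 739]) {
  cube([55, 18, 555]);
  translate([406, 0, 0]) cube([55, 18, 555]);
  translate([55, 0, 0]) cube([351, 18, 55]);
  translate([55, 0, 500]) cube([351, 18, 55]);
}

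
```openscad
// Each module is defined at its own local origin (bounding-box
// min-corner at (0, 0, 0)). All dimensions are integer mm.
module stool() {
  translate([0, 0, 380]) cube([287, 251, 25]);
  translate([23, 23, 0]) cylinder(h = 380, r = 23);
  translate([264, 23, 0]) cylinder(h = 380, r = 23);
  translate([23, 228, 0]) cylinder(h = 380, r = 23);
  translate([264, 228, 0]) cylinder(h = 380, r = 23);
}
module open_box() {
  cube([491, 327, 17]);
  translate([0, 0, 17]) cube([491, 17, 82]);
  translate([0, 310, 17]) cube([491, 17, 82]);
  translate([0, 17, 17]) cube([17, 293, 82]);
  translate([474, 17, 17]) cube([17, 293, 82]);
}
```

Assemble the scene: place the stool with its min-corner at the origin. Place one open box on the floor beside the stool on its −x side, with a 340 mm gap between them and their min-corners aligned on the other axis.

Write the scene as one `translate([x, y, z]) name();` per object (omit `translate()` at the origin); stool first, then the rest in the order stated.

stool();
translate([-831, 0, 0]) open_box();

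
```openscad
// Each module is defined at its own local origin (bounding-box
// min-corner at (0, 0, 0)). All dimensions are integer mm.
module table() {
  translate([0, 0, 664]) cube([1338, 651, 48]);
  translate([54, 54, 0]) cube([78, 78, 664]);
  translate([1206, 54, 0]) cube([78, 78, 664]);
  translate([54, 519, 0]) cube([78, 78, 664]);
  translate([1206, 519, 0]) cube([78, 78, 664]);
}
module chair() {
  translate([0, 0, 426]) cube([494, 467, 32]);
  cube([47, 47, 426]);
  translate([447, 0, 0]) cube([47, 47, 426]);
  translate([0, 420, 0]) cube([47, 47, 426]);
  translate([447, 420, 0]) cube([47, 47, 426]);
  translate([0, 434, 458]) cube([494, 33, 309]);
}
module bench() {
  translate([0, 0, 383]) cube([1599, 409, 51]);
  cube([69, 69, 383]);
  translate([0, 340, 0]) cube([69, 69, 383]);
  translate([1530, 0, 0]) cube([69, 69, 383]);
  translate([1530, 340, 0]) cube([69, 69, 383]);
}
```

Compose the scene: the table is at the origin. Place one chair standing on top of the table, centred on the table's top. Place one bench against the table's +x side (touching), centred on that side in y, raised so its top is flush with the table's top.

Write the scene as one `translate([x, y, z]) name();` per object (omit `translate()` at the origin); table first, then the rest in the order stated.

table();
translate([422, 92, 712]) chair();
translate([1338, 121, 278]) bench();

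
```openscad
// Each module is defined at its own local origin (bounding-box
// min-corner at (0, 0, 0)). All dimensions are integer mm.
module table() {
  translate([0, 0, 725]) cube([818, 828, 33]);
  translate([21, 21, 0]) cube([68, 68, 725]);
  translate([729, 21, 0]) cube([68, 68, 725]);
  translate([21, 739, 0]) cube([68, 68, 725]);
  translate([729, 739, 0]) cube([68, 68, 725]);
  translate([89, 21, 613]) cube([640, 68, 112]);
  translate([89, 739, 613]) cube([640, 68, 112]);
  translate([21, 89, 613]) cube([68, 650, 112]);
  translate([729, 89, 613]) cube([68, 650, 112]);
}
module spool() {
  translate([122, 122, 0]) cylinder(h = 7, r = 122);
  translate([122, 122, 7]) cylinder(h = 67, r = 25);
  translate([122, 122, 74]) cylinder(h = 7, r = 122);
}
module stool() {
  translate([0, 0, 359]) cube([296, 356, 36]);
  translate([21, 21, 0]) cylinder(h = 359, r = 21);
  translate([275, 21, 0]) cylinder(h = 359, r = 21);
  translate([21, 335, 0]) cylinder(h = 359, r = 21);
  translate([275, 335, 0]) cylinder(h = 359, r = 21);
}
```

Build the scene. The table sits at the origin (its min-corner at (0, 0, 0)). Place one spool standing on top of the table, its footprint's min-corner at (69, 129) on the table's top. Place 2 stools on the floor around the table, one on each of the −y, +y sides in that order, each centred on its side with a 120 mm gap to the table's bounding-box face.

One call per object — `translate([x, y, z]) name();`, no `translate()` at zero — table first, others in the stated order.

table();
translate([69, 129, 758]) spool();
translate([261, -476, 0]) stool();
translate([261, 948, 0]) stool();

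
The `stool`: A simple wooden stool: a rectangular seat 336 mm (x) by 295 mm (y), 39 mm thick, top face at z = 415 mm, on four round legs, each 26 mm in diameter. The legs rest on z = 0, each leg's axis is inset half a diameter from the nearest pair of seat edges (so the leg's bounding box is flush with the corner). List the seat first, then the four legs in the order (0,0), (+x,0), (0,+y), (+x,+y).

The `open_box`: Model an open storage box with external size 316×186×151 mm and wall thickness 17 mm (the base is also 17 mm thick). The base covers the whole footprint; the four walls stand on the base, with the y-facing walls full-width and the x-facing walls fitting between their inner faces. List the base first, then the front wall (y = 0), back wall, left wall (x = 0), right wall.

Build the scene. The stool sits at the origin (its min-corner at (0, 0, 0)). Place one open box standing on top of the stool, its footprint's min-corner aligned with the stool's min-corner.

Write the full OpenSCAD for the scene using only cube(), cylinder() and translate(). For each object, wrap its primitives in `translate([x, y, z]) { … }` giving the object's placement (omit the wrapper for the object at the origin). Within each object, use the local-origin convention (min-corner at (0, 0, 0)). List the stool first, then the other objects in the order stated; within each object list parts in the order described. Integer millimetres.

translate([0, 0, 376]) cube([336, 295, 39]);
translate([13, 13, 0]) cylinder(h = 376, r = 13);
translate([323, 13, 0]) cylinder(h = 376, r = 13);
translate([13, 282, 0]) cylinder(h = 376, r = 13);
translate([323, 282, 0]) cylinder(h = 376, r = 13);
translate([0, 0, 415]) {
  cube([316, 186, 17]);
  translate([0, 0, 17]) cube([316, 17, 134]);
  translate([0, 169, 17]) cube([316, 17, 134]);
  translate([0, 17, 17]) cube([17, 152, 134]);
  translate([299, 17, 17]) cube([17, 152, 134]);
}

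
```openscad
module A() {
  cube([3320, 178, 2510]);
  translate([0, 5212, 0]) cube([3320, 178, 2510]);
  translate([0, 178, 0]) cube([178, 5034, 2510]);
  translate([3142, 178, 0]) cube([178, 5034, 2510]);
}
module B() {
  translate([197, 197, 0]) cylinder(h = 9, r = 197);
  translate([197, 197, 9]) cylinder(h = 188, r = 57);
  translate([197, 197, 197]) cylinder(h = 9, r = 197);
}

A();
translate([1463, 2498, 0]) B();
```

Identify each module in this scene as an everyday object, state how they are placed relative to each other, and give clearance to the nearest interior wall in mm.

A is a house frame. B is a spool. The spool sits inside the house frame, centred. The clearance to the nearest interior wall is 1285 mm.

Clearances: x = 1285, y = 2320; minimum 1285 mm.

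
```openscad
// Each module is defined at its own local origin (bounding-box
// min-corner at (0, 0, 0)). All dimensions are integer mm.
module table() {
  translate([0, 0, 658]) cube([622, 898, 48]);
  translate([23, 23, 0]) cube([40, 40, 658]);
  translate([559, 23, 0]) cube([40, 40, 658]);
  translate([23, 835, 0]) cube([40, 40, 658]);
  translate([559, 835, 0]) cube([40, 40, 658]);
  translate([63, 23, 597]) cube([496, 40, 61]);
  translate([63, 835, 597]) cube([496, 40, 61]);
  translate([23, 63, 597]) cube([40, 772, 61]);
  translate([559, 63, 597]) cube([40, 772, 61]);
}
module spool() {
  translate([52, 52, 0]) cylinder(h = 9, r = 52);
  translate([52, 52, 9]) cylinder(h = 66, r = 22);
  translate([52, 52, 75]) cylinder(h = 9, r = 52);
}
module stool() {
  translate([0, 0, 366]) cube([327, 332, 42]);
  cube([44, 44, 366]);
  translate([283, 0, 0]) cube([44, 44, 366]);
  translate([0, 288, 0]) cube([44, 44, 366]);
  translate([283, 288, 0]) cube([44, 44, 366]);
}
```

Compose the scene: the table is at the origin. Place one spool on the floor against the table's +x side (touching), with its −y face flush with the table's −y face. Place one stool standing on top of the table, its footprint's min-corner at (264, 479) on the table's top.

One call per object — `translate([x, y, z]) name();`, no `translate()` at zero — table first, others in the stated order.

table();
translate([622, 0, 0]) spool();
translate([264, 479, 706]) stool();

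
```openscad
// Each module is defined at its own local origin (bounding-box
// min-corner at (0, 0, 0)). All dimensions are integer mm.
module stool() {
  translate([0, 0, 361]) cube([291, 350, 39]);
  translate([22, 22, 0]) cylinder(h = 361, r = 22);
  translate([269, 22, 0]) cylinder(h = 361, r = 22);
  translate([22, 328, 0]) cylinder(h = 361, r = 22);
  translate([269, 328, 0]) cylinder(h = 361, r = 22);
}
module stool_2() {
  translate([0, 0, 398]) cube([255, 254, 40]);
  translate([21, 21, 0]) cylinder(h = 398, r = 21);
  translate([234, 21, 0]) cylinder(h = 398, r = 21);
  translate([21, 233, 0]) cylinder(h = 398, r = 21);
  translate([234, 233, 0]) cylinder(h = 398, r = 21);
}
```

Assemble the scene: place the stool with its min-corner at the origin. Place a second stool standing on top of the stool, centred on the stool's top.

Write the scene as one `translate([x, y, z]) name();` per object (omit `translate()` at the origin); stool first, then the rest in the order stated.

stool();
translate([18, 48, 400]) stool_2();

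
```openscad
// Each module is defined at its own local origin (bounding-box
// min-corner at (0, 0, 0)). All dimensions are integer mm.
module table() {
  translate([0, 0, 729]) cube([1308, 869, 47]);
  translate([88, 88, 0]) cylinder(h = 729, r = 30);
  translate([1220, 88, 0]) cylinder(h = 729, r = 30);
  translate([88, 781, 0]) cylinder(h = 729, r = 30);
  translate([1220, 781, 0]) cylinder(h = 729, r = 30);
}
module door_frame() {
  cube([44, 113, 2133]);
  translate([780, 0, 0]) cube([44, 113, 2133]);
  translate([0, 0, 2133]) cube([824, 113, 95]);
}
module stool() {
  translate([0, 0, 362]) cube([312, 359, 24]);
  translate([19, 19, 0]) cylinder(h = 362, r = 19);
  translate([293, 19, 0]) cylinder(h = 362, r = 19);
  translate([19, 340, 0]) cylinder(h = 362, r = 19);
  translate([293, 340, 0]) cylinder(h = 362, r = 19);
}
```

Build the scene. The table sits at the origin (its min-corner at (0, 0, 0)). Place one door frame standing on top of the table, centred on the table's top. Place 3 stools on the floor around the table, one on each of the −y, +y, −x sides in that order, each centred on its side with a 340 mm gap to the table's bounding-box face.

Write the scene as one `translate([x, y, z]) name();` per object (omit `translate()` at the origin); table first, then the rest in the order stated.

table();
translate([242, 378, 776]) door_frame();
translate([498, -699, 0]) stool();
translate([498, 1209, 0]) stool();
translate([-652, 255, 0]) stool();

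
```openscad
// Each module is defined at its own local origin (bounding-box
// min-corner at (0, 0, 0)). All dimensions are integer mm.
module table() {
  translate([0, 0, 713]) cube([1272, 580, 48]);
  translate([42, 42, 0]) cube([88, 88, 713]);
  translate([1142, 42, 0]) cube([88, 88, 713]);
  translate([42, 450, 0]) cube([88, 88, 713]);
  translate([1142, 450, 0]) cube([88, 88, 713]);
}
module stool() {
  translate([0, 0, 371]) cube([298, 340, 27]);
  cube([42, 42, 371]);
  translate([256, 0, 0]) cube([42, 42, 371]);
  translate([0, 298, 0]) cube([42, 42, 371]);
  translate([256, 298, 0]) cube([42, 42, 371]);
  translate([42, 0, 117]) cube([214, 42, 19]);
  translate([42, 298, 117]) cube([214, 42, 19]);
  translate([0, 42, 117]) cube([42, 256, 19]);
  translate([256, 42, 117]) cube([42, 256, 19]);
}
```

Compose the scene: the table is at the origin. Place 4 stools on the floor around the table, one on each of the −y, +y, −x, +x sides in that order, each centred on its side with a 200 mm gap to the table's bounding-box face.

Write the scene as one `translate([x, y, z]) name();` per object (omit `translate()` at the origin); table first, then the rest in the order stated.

table();
translate([487, -540, 0]) stool();
translate([487, 780, 0]) stool();
translate([-498, 120, 0]) stool();
translate([1472, 120, 0]) stool();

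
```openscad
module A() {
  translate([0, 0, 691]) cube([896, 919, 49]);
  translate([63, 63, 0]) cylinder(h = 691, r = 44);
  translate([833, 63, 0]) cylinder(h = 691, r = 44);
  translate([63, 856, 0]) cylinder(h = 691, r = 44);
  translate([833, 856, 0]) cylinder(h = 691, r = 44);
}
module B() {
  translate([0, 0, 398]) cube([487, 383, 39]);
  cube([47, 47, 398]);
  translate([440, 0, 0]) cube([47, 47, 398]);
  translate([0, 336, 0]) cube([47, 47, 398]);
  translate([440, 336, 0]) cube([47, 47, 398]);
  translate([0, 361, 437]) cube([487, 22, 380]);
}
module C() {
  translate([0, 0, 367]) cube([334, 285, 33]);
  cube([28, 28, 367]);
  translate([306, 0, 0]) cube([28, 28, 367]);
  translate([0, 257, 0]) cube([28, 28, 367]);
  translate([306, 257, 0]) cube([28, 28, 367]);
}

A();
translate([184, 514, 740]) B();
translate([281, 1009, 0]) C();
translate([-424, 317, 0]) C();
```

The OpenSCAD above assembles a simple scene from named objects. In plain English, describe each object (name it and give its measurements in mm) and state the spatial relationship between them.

A is a table with a 896×919 mm rectangular top, 49 mm thick, top surface at z = 740 mm, supported by four round legs of 88 mm diameter, each leg's bounding box inset 19 mm from the nearest pair of top edges, running from the floor.

B is a chair: 487×383 mm seat, 39 mm thick, top at z = 437 mm, on four 47 mm square corner legs flush with the seat edges. A 22 mm thick backrest slab spans the full seat width, extending 380 mm above the seat top, its back face flush with the seat's +y edge.

C is a four-legged stool. The seat is a 334×285×33 mm slab whose top surface is at z = 400 mm; four square legs, each 28×28 mm in cross-section, run from the floor (z = 0) to the underside of the seat, each flush with a corner of the seat.

The chair is on top of the table. Two stools sit around the table at the +y, −x sides.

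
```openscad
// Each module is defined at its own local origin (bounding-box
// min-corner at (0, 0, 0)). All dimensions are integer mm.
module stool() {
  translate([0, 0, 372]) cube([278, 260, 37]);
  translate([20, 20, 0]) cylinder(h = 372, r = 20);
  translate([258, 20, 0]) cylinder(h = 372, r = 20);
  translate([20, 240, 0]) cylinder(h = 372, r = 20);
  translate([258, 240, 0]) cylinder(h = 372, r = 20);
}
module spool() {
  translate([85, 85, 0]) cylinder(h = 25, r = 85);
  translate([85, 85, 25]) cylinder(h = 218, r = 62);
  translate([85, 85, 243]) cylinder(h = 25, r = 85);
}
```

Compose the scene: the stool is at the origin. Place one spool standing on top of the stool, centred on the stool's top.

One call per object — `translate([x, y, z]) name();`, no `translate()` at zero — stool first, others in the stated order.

stool();
translate([54, 45, 409]) spool();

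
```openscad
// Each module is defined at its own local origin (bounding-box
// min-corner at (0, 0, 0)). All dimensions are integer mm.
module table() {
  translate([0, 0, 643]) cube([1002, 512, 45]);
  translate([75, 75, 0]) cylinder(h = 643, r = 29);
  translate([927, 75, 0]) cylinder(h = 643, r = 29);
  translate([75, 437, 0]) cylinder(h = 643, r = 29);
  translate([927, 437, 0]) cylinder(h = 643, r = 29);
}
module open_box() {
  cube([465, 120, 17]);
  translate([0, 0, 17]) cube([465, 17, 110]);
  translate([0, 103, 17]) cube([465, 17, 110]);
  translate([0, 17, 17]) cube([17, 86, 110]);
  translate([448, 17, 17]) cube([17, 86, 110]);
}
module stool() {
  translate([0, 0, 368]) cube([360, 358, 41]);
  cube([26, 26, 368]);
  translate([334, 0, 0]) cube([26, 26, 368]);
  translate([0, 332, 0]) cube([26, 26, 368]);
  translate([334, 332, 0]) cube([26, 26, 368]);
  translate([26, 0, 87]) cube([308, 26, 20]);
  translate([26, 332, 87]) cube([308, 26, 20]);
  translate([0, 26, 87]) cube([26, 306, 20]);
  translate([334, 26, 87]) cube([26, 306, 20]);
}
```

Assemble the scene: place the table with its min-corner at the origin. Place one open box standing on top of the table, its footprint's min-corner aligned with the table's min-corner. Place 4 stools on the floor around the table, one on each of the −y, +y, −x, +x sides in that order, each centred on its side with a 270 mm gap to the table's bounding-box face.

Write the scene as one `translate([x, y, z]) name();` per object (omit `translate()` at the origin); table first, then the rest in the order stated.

table();
translate([0, 0, 688]) open_box();
translate([321, -628, 0]) stool();
translate([321, 782, 0]) stool();
translate([-630, 77, 0]) stool();
translate([1272, 77, 0]) stool();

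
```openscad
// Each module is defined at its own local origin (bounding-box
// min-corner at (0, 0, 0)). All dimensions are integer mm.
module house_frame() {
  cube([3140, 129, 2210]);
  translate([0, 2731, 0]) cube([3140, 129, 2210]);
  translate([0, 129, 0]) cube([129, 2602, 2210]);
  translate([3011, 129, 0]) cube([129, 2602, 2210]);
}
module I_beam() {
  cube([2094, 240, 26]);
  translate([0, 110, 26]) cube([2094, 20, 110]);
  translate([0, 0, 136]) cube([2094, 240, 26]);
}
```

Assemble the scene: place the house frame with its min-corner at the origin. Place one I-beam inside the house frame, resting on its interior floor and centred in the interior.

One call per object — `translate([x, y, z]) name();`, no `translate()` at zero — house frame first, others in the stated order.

house_frame();
translate([523, 1310, 0]) I_beam();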